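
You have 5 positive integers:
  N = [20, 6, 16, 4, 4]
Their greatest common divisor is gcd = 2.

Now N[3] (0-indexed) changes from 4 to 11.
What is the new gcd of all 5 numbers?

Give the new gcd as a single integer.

Answer: 1

Derivation:
Numbers: [20, 6, 16, 4, 4], gcd = 2
Change: index 3, 4 -> 11
gcd of the OTHER numbers (without index 3): gcd([20, 6, 16, 4]) = 2
New gcd = gcd(g_others, new_val) = gcd(2, 11) = 1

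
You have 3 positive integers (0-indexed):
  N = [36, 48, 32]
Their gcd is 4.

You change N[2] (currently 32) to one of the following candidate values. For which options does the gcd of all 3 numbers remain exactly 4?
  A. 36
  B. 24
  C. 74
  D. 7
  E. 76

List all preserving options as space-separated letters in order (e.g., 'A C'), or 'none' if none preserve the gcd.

Old gcd = 4; gcd of others (without N[2]) = 12
New gcd for candidate v: gcd(12, v). Preserves old gcd iff gcd(12, v) = 4.
  Option A: v=36, gcd(12,36)=12 -> changes
  Option B: v=24, gcd(12,24)=12 -> changes
  Option C: v=74, gcd(12,74)=2 -> changes
  Option D: v=7, gcd(12,7)=1 -> changes
  Option E: v=76, gcd(12,76)=4 -> preserves

Answer: E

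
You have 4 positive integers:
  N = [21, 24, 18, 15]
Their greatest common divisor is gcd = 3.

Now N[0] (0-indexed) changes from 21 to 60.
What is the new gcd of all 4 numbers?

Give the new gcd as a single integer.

Answer: 3

Derivation:
Numbers: [21, 24, 18, 15], gcd = 3
Change: index 0, 21 -> 60
gcd of the OTHER numbers (without index 0): gcd([24, 18, 15]) = 3
New gcd = gcd(g_others, new_val) = gcd(3, 60) = 3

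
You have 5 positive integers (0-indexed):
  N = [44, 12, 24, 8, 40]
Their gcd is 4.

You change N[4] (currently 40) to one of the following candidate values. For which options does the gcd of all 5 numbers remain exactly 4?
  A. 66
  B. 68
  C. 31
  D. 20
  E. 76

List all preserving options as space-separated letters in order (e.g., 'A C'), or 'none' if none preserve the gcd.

Old gcd = 4; gcd of others (without N[4]) = 4
New gcd for candidate v: gcd(4, v). Preserves old gcd iff gcd(4, v) = 4.
  Option A: v=66, gcd(4,66)=2 -> changes
  Option B: v=68, gcd(4,68)=4 -> preserves
  Option C: v=31, gcd(4,31)=1 -> changes
  Option D: v=20, gcd(4,20)=4 -> preserves
  Option E: v=76, gcd(4,76)=4 -> preserves

Answer: B D E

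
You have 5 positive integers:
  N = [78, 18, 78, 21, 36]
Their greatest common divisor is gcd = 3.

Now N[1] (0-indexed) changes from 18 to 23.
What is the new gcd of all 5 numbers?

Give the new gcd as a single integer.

Answer: 1

Derivation:
Numbers: [78, 18, 78, 21, 36], gcd = 3
Change: index 1, 18 -> 23
gcd of the OTHER numbers (without index 1): gcd([78, 78, 21, 36]) = 3
New gcd = gcd(g_others, new_val) = gcd(3, 23) = 1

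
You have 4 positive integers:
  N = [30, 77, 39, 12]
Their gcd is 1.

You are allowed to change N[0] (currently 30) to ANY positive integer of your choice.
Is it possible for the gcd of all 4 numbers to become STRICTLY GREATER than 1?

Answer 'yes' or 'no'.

Current gcd = 1
gcd of all OTHER numbers (without N[0]=30): gcd([77, 39, 12]) = 1
The new gcd after any change is gcd(1, new_value).
This can be at most 1.
Since 1 = old gcd 1, the gcd can only stay the same or decrease.

Answer: no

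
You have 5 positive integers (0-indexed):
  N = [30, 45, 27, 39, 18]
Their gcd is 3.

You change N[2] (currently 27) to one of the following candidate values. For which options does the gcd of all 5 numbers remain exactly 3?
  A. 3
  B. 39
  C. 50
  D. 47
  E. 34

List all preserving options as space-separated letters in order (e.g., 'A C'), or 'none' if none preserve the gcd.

Old gcd = 3; gcd of others (without N[2]) = 3
New gcd for candidate v: gcd(3, v). Preserves old gcd iff gcd(3, v) = 3.
  Option A: v=3, gcd(3,3)=3 -> preserves
  Option B: v=39, gcd(3,39)=3 -> preserves
  Option C: v=50, gcd(3,50)=1 -> changes
  Option D: v=47, gcd(3,47)=1 -> changes
  Option E: v=34, gcd(3,34)=1 -> changes

Answer: A B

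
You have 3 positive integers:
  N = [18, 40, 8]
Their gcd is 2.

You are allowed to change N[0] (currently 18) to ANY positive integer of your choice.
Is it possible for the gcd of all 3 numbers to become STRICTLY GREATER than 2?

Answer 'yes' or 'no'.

Current gcd = 2
gcd of all OTHER numbers (without N[0]=18): gcd([40, 8]) = 8
The new gcd after any change is gcd(8, new_value).
This can be at most 8.
Since 8 > old gcd 2, the gcd CAN increase (e.g., set N[0] = 8).

Answer: yes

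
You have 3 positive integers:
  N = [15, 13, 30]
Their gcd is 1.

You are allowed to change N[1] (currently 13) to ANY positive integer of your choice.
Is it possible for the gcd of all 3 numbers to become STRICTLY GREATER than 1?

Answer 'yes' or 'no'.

Answer: yes

Derivation:
Current gcd = 1
gcd of all OTHER numbers (without N[1]=13): gcd([15, 30]) = 15
The new gcd after any change is gcd(15, new_value).
This can be at most 15.
Since 15 > old gcd 1, the gcd CAN increase (e.g., set N[1] = 15).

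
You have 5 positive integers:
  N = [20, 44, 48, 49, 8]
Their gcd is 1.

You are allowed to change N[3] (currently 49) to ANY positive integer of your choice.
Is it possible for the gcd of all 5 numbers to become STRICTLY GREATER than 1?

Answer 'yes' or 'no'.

Answer: yes

Derivation:
Current gcd = 1
gcd of all OTHER numbers (without N[3]=49): gcd([20, 44, 48, 8]) = 4
The new gcd after any change is gcd(4, new_value).
This can be at most 4.
Since 4 > old gcd 1, the gcd CAN increase (e.g., set N[3] = 4).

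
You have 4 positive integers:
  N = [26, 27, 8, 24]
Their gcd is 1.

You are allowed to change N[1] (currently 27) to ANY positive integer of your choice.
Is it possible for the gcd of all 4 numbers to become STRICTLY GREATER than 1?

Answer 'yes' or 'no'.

Current gcd = 1
gcd of all OTHER numbers (without N[1]=27): gcd([26, 8, 24]) = 2
The new gcd after any change is gcd(2, new_value).
This can be at most 2.
Since 2 > old gcd 1, the gcd CAN increase (e.g., set N[1] = 2).

Answer: yes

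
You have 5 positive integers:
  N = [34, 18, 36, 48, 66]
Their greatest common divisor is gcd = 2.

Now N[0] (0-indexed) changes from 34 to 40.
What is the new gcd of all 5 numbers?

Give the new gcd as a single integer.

Answer: 2

Derivation:
Numbers: [34, 18, 36, 48, 66], gcd = 2
Change: index 0, 34 -> 40
gcd of the OTHER numbers (without index 0): gcd([18, 36, 48, 66]) = 6
New gcd = gcd(g_others, new_val) = gcd(6, 40) = 2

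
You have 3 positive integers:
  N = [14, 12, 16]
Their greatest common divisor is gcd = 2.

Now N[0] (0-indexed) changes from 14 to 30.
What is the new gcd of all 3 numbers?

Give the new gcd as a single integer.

Numbers: [14, 12, 16], gcd = 2
Change: index 0, 14 -> 30
gcd of the OTHER numbers (without index 0): gcd([12, 16]) = 4
New gcd = gcd(g_others, new_val) = gcd(4, 30) = 2

Answer: 2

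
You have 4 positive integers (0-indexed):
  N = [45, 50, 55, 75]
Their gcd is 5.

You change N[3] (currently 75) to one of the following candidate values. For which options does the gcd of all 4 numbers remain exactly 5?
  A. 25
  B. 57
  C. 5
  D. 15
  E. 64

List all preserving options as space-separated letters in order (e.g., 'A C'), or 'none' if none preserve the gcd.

Answer: A C D

Derivation:
Old gcd = 5; gcd of others (without N[3]) = 5
New gcd for candidate v: gcd(5, v). Preserves old gcd iff gcd(5, v) = 5.
  Option A: v=25, gcd(5,25)=5 -> preserves
  Option B: v=57, gcd(5,57)=1 -> changes
  Option C: v=5, gcd(5,5)=5 -> preserves
  Option D: v=15, gcd(5,15)=5 -> preserves
  Option E: v=64, gcd(5,64)=1 -> changes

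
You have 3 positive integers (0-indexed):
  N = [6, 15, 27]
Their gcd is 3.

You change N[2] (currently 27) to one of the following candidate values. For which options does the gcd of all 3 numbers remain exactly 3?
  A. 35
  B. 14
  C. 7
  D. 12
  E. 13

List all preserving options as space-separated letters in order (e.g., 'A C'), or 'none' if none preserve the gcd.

Old gcd = 3; gcd of others (without N[2]) = 3
New gcd for candidate v: gcd(3, v). Preserves old gcd iff gcd(3, v) = 3.
  Option A: v=35, gcd(3,35)=1 -> changes
  Option B: v=14, gcd(3,14)=1 -> changes
  Option C: v=7, gcd(3,7)=1 -> changes
  Option D: v=12, gcd(3,12)=3 -> preserves
  Option E: v=13, gcd(3,13)=1 -> changes

Answer: D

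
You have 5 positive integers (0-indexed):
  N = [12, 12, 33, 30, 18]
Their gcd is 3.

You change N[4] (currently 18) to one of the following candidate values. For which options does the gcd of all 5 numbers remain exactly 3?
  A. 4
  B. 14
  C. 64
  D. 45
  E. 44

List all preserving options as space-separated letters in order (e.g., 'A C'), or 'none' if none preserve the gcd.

Answer: D

Derivation:
Old gcd = 3; gcd of others (without N[4]) = 3
New gcd for candidate v: gcd(3, v). Preserves old gcd iff gcd(3, v) = 3.
  Option A: v=4, gcd(3,4)=1 -> changes
  Option B: v=14, gcd(3,14)=1 -> changes
  Option C: v=64, gcd(3,64)=1 -> changes
  Option D: v=45, gcd(3,45)=3 -> preserves
  Option E: v=44, gcd(3,44)=1 -> changes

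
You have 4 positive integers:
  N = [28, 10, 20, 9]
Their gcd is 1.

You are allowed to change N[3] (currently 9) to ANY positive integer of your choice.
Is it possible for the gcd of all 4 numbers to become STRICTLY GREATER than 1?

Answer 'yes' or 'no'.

Current gcd = 1
gcd of all OTHER numbers (without N[3]=9): gcd([28, 10, 20]) = 2
The new gcd after any change is gcd(2, new_value).
This can be at most 2.
Since 2 > old gcd 1, the gcd CAN increase (e.g., set N[3] = 2).

Answer: yes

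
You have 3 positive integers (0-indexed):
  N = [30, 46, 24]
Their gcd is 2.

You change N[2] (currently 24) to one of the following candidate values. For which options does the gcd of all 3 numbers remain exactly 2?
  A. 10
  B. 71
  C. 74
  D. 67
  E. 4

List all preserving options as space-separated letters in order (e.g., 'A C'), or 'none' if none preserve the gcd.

Answer: A C E

Derivation:
Old gcd = 2; gcd of others (without N[2]) = 2
New gcd for candidate v: gcd(2, v). Preserves old gcd iff gcd(2, v) = 2.
  Option A: v=10, gcd(2,10)=2 -> preserves
  Option B: v=71, gcd(2,71)=1 -> changes
  Option C: v=74, gcd(2,74)=2 -> preserves
  Option D: v=67, gcd(2,67)=1 -> changes
  Option E: v=4, gcd(2,4)=2 -> preserves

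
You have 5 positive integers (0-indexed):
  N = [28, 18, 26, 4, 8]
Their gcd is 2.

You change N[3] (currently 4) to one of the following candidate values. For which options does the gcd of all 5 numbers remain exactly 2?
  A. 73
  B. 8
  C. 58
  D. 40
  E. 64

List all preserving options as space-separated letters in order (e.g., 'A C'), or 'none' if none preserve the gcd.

Answer: B C D E

Derivation:
Old gcd = 2; gcd of others (without N[3]) = 2
New gcd for candidate v: gcd(2, v). Preserves old gcd iff gcd(2, v) = 2.
  Option A: v=73, gcd(2,73)=1 -> changes
  Option B: v=8, gcd(2,8)=2 -> preserves
  Option C: v=58, gcd(2,58)=2 -> preserves
  Option D: v=40, gcd(2,40)=2 -> preserves
  Option E: v=64, gcd(2,64)=2 -> preserves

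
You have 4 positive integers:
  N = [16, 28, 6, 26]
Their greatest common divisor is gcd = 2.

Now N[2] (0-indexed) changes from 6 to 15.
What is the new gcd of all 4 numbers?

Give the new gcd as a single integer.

Answer: 1

Derivation:
Numbers: [16, 28, 6, 26], gcd = 2
Change: index 2, 6 -> 15
gcd of the OTHER numbers (without index 2): gcd([16, 28, 26]) = 2
New gcd = gcd(g_others, new_val) = gcd(2, 15) = 1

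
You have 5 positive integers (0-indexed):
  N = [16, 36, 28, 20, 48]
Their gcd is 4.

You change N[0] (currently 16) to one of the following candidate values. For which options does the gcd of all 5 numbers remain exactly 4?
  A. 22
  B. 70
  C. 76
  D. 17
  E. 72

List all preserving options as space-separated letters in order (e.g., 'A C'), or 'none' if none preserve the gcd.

Answer: C E

Derivation:
Old gcd = 4; gcd of others (without N[0]) = 4
New gcd for candidate v: gcd(4, v). Preserves old gcd iff gcd(4, v) = 4.
  Option A: v=22, gcd(4,22)=2 -> changes
  Option B: v=70, gcd(4,70)=2 -> changes
  Option C: v=76, gcd(4,76)=4 -> preserves
  Option D: v=17, gcd(4,17)=1 -> changes
  Option E: v=72, gcd(4,72)=4 -> preserves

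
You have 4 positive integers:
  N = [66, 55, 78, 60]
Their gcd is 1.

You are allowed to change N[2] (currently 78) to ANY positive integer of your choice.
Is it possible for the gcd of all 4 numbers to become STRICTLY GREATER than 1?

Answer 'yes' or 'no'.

Current gcd = 1
gcd of all OTHER numbers (without N[2]=78): gcd([66, 55, 60]) = 1
The new gcd after any change is gcd(1, new_value).
This can be at most 1.
Since 1 = old gcd 1, the gcd can only stay the same or decrease.

Answer: no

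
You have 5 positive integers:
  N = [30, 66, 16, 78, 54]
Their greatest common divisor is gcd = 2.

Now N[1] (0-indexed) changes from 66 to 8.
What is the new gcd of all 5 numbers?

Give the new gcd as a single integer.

Answer: 2

Derivation:
Numbers: [30, 66, 16, 78, 54], gcd = 2
Change: index 1, 66 -> 8
gcd of the OTHER numbers (without index 1): gcd([30, 16, 78, 54]) = 2
New gcd = gcd(g_others, new_val) = gcd(2, 8) = 2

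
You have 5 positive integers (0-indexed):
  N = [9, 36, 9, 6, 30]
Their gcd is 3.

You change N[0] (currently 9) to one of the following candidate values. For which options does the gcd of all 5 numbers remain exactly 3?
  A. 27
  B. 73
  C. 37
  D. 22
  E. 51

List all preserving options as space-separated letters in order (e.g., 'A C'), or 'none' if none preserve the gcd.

Answer: A E

Derivation:
Old gcd = 3; gcd of others (without N[0]) = 3
New gcd for candidate v: gcd(3, v). Preserves old gcd iff gcd(3, v) = 3.
  Option A: v=27, gcd(3,27)=3 -> preserves
  Option B: v=73, gcd(3,73)=1 -> changes
  Option C: v=37, gcd(3,37)=1 -> changes
  Option D: v=22, gcd(3,22)=1 -> changes
  Option E: v=51, gcd(3,51)=3 -> preserves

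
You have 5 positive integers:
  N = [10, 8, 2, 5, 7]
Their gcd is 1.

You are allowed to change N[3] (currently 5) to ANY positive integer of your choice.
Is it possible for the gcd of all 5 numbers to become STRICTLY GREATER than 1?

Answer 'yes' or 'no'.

Answer: no

Derivation:
Current gcd = 1
gcd of all OTHER numbers (without N[3]=5): gcd([10, 8, 2, 7]) = 1
The new gcd after any change is gcd(1, new_value).
This can be at most 1.
Since 1 = old gcd 1, the gcd can only stay the same or decrease.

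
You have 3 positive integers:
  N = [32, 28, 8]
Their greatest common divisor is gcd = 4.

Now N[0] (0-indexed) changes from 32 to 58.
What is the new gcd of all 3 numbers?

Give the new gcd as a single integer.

Numbers: [32, 28, 8], gcd = 4
Change: index 0, 32 -> 58
gcd of the OTHER numbers (without index 0): gcd([28, 8]) = 4
New gcd = gcd(g_others, new_val) = gcd(4, 58) = 2

Answer: 2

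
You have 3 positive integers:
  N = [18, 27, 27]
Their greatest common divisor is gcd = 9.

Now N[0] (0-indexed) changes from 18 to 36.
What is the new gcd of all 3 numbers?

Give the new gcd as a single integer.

Answer: 9

Derivation:
Numbers: [18, 27, 27], gcd = 9
Change: index 0, 18 -> 36
gcd of the OTHER numbers (without index 0): gcd([27, 27]) = 27
New gcd = gcd(g_others, new_val) = gcd(27, 36) = 9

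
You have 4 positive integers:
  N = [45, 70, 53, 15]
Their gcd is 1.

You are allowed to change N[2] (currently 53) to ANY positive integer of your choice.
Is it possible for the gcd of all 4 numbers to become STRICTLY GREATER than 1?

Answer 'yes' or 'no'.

Answer: yes

Derivation:
Current gcd = 1
gcd of all OTHER numbers (without N[2]=53): gcd([45, 70, 15]) = 5
The new gcd after any change is gcd(5, new_value).
This can be at most 5.
Since 5 > old gcd 1, the gcd CAN increase (e.g., set N[2] = 5).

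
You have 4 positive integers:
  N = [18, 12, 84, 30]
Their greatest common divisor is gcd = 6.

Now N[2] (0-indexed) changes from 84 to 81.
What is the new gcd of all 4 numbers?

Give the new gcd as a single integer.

Answer: 3

Derivation:
Numbers: [18, 12, 84, 30], gcd = 6
Change: index 2, 84 -> 81
gcd of the OTHER numbers (without index 2): gcd([18, 12, 30]) = 6
New gcd = gcd(g_others, new_val) = gcd(6, 81) = 3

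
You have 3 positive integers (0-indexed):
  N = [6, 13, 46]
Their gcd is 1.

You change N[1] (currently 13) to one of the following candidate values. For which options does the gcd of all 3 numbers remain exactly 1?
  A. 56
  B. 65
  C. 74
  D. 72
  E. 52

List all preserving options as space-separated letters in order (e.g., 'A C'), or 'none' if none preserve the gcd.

Old gcd = 1; gcd of others (without N[1]) = 2
New gcd for candidate v: gcd(2, v). Preserves old gcd iff gcd(2, v) = 1.
  Option A: v=56, gcd(2,56)=2 -> changes
  Option B: v=65, gcd(2,65)=1 -> preserves
  Option C: v=74, gcd(2,74)=2 -> changes
  Option D: v=72, gcd(2,72)=2 -> changes
  Option E: v=52, gcd(2,52)=2 -> changes

Answer: B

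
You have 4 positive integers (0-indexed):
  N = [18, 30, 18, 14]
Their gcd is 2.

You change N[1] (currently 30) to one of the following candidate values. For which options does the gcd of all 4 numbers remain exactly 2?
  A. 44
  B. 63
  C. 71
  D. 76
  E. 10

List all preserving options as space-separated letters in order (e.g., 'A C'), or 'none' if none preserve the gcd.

Old gcd = 2; gcd of others (without N[1]) = 2
New gcd for candidate v: gcd(2, v). Preserves old gcd iff gcd(2, v) = 2.
  Option A: v=44, gcd(2,44)=2 -> preserves
  Option B: v=63, gcd(2,63)=1 -> changes
  Option C: v=71, gcd(2,71)=1 -> changes
  Option D: v=76, gcd(2,76)=2 -> preserves
  Option E: v=10, gcd(2,10)=2 -> preserves

Answer: A D E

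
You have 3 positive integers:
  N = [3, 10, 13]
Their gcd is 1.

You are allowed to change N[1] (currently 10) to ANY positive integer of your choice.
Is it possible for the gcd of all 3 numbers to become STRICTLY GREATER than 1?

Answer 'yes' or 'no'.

Answer: no

Derivation:
Current gcd = 1
gcd of all OTHER numbers (without N[1]=10): gcd([3, 13]) = 1
The new gcd after any change is gcd(1, new_value).
This can be at most 1.
Since 1 = old gcd 1, the gcd can only stay the same or decrease.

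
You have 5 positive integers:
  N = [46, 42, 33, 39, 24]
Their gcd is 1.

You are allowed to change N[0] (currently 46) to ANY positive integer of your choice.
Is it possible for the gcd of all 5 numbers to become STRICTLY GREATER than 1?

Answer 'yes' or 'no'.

Answer: yes

Derivation:
Current gcd = 1
gcd of all OTHER numbers (without N[0]=46): gcd([42, 33, 39, 24]) = 3
The new gcd after any change is gcd(3, new_value).
This can be at most 3.
Since 3 > old gcd 1, the gcd CAN increase (e.g., set N[0] = 3).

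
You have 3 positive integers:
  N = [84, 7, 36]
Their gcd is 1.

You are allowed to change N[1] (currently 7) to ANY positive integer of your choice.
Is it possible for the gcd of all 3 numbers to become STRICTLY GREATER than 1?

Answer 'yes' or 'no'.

Answer: yes

Derivation:
Current gcd = 1
gcd of all OTHER numbers (without N[1]=7): gcd([84, 36]) = 12
The new gcd after any change is gcd(12, new_value).
This can be at most 12.
Since 12 > old gcd 1, the gcd CAN increase (e.g., set N[1] = 12).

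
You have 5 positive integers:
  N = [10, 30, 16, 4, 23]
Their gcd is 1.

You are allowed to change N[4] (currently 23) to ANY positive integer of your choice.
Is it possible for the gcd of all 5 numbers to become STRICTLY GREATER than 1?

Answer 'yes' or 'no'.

Current gcd = 1
gcd of all OTHER numbers (without N[4]=23): gcd([10, 30, 16, 4]) = 2
The new gcd after any change is gcd(2, new_value).
This can be at most 2.
Since 2 > old gcd 1, the gcd CAN increase (e.g., set N[4] = 2).

Answer: yes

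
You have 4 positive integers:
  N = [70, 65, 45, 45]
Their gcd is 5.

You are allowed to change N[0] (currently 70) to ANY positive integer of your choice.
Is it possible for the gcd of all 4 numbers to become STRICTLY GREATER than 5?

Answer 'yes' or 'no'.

Answer: no

Derivation:
Current gcd = 5
gcd of all OTHER numbers (without N[0]=70): gcd([65, 45, 45]) = 5
The new gcd after any change is gcd(5, new_value).
This can be at most 5.
Since 5 = old gcd 5, the gcd can only stay the same or decrease.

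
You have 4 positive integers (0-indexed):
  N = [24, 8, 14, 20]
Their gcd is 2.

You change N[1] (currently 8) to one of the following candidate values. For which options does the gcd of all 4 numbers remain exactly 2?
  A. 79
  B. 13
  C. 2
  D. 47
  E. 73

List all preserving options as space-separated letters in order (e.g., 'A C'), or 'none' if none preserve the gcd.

Old gcd = 2; gcd of others (without N[1]) = 2
New gcd for candidate v: gcd(2, v). Preserves old gcd iff gcd(2, v) = 2.
  Option A: v=79, gcd(2,79)=1 -> changes
  Option B: v=13, gcd(2,13)=1 -> changes
  Option C: v=2, gcd(2,2)=2 -> preserves
  Option D: v=47, gcd(2,47)=1 -> changes
  Option E: v=73, gcd(2,73)=1 -> changes

Answer: C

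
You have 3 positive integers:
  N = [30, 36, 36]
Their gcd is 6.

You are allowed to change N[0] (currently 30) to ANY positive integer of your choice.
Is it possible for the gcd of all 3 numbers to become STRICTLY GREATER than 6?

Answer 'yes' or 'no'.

Current gcd = 6
gcd of all OTHER numbers (without N[0]=30): gcd([36, 36]) = 36
The new gcd after any change is gcd(36, new_value).
This can be at most 36.
Since 36 > old gcd 6, the gcd CAN increase (e.g., set N[0] = 36).

Answer: yes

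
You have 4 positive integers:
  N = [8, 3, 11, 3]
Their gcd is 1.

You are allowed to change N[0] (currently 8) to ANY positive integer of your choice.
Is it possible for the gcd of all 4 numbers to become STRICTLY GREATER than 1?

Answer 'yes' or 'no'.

Current gcd = 1
gcd of all OTHER numbers (without N[0]=8): gcd([3, 11, 3]) = 1
The new gcd after any change is gcd(1, new_value).
This can be at most 1.
Since 1 = old gcd 1, the gcd can only stay the same or decrease.

Answer: no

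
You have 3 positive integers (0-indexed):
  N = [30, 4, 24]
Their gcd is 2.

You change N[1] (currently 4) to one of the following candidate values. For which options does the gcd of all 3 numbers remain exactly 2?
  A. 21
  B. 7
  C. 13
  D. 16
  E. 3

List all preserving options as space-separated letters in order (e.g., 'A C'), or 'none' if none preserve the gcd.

Old gcd = 2; gcd of others (without N[1]) = 6
New gcd for candidate v: gcd(6, v). Preserves old gcd iff gcd(6, v) = 2.
  Option A: v=21, gcd(6,21)=3 -> changes
  Option B: v=7, gcd(6,7)=1 -> changes
  Option C: v=13, gcd(6,13)=1 -> changes
  Option D: v=16, gcd(6,16)=2 -> preserves
  Option E: v=3, gcd(6,3)=3 -> changes

Answer: D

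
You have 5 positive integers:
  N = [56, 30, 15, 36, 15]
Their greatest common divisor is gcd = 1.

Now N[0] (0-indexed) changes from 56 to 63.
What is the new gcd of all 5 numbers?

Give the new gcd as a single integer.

Numbers: [56, 30, 15, 36, 15], gcd = 1
Change: index 0, 56 -> 63
gcd of the OTHER numbers (without index 0): gcd([30, 15, 36, 15]) = 3
New gcd = gcd(g_others, new_val) = gcd(3, 63) = 3

Answer: 3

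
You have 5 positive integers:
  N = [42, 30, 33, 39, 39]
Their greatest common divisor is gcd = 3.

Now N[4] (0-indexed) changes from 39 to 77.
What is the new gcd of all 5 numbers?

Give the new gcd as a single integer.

Numbers: [42, 30, 33, 39, 39], gcd = 3
Change: index 4, 39 -> 77
gcd of the OTHER numbers (without index 4): gcd([42, 30, 33, 39]) = 3
New gcd = gcd(g_others, new_val) = gcd(3, 77) = 1

Answer: 1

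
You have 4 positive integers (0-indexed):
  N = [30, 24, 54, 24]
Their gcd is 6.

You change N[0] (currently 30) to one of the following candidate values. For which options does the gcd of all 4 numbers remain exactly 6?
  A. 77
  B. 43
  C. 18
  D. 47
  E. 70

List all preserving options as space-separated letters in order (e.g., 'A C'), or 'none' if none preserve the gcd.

Old gcd = 6; gcd of others (without N[0]) = 6
New gcd for candidate v: gcd(6, v). Preserves old gcd iff gcd(6, v) = 6.
  Option A: v=77, gcd(6,77)=1 -> changes
  Option B: v=43, gcd(6,43)=1 -> changes
  Option C: v=18, gcd(6,18)=6 -> preserves
  Option D: v=47, gcd(6,47)=1 -> changes
  Option E: v=70, gcd(6,70)=2 -> changes

Answer: C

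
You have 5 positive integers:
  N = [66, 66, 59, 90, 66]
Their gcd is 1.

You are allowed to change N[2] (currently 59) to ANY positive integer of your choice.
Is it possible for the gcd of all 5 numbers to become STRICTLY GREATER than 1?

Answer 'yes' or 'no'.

Current gcd = 1
gcd of all OTHER numbers (without N[2]=59): gcd([66, 66, 90, 66]) = 6
The new gcd after any change is gcd(6, new_value).
This can be at most 6.
Since 6 > old gcd 1, the gcd CAN increase (e.g., set N[2] = 6).

Answer: yes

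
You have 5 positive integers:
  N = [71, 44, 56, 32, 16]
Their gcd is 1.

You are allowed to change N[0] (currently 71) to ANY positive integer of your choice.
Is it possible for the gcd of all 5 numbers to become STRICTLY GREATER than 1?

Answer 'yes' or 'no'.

Answer: yes

Derivation:
Current gcd = 1
gcd of all OTHER numbers (without N[0]=71): gcd([44, 56, 32, 16]) = 4
The new gcd after any change is gcd(4, new_value).
This can be at most 4.
Since 4 > old gcd 1, the gcd CAN increase (e.g., set N[0] = 4).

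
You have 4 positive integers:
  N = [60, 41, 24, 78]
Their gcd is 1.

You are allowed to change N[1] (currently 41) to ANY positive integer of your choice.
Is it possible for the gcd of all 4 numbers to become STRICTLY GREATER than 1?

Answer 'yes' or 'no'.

Current gcd = 1
gcd of all OTHER numbers (without N[1]=41): gcd([60, 24, 78]) = 6
The new gcd after any change is gcd(6, new_value).
This can be at most 6.
Since 6 > old gcd 1, the gcd CAN increase (e.g., set N[1] = 6).

Answer: yes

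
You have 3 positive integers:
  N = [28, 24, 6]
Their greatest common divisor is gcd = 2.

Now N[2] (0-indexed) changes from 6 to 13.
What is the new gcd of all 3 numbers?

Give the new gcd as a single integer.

Answer: 1

Derivation:
Numbers: [28, 24, 6], gcd = 2
Change: index 2, 6 -> 13
gcd of the OTHER numbers (without index 2): gcd([28, 24]) = 4
New gcd = gcd(g_others, new_val) = gcd(4, 13) = 1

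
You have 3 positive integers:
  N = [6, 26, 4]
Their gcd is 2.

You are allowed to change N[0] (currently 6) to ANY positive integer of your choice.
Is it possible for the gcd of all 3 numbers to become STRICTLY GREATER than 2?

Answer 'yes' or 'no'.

Current gcd = 2
gcd of all OTHER numbers (without N[0]=6): gcd([26, 4]) = 2
The new gcd after any change is gcd(2, new_value).
This can be at most 2.
Since 2 = old gcd 2, the gcd can only stay the same or decrease.

Answer: no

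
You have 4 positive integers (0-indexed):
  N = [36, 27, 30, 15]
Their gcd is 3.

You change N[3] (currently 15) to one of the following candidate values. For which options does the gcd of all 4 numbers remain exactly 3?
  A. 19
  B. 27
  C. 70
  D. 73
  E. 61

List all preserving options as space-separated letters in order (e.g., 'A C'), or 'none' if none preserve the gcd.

Old gcd = 3; gcd of others (without N[3]) = 3
New gcd for candidate v: gcd(3, v). Preserves old gcd iff gcd(3, v) = 3.
  Option A: v=19, gcd(3,19)=1 -> changes
  Option B: v=27, gcd(3,27)=3 -> preserves
  Option C: v=70, gcd(3,70)=1 -> changes
  Option D: v=73, gcd(3,73)=1 -> changes
  Option E: v=61, gcd(3,61)=1 -> changes

Answer: B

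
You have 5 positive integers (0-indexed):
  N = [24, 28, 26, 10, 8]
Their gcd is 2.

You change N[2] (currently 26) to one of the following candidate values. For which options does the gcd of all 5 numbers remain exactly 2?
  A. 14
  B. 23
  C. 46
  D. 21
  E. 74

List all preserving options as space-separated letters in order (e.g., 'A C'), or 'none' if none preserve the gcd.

Answer: A C E

Derivation:
Old gcd = 2; gcd of others (without N[2]) = 2
New gcd for candidate v: gcd(2, v). Preserves old gcd iff gcd(2, v) = 2.
  Option A: v=14, gcd(2,14)=2 -> preserves
  Option B: v=23, gcd(2,23)=1 -> changes
  Option C: v=46, gcd(2,46)=2 -> preserves
  Option D: v=21, gcd(2,21)=1 -> changes
  Option E: v=74, gcd(2,74)=2 -> preserves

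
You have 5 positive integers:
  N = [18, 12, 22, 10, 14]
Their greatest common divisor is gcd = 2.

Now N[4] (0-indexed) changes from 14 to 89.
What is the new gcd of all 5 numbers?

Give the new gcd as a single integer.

Numbers: [18, 12, 22, 10, 14], gcd = 2
Change: index 4, 14 -> 89
gcd of the OTHER numbers (without index 4): gcd([18, 12, 22, 10]) = 2
New gcd = gcd(g_others, new_val) = gcd(2, 89) = 1

Answer: 1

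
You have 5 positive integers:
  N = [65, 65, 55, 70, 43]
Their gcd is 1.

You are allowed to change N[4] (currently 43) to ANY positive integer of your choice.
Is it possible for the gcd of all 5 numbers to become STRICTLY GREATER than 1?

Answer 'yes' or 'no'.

Answer: yes

Derivation:
Current gcd = 1
gcd of all OTHER numbers (without N[4]=43): gcd([65, 65, 55, 70]) = 5
The new gcd after any change is gcd(5, new_value).
This can be at most 5.
Since 5 > old gcd 1, the gcd CAN increase (e.g., set N[4] = 5).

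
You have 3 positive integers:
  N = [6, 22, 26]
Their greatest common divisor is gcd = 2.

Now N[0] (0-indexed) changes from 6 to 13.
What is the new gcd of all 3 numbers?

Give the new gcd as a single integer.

Numbers: [6, 22, 26], gcd = 2
Change: index 0, 6 -> 13
gcd of the OTHER numbers (without index 0): gcd([22, 26]) = 2
New gcd = gcd(g_others, new_val) = gcd(2, 13) = 1

Answer: 1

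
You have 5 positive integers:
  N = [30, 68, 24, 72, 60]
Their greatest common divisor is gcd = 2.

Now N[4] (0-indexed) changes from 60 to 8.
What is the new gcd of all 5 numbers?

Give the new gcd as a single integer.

Numbers: [30, 68, 24, 72, 60], gcd = 2
Change: index 4, 60 -> 8
gcd of the OTHER numbers (without index 4): gcd([30, 68, 24, 72]) = 2
New gcd = gcd(g_others, new_val) = gcd(2, 8) = 2

Answer: 2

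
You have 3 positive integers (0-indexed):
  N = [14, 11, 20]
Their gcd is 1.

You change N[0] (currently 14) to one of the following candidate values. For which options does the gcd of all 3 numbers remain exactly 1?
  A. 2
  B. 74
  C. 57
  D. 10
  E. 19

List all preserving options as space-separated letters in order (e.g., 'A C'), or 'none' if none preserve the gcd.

Answer: A B C D E

Derivation:
Old gcd = 1; gcd of others (without N[0]) = 1
New gcd for candidate v: gcd(1, v). Preserves old gcd iff gcd(1, v) = 1.
  Option A: v=2, gcd(1,2)=1 -> preserves
  Option B: v=74, gcd(1,74)=1 -> preserves
  Option C: v=57, gcd(1,57)=1 -> preserves
  Option D: v=10, gcd(1,10)=1 -> preserves
  Option E: v=19, gcd(1,19)=1 -> preserves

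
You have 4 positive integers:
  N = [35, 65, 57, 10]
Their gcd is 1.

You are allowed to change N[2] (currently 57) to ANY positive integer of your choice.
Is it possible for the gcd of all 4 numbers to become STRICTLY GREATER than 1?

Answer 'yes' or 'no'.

Current gcd = 1
gcd of all OTHER numbers (without N[2]=57): gcd([35, 65, 10]) = 5
The new gcd after any change is gcd(5, new_value).
This can be at most 5.
Since 5 > old gcd 1, the gcd CAN increase (e.g., set N[2] = 5).

Answer: yes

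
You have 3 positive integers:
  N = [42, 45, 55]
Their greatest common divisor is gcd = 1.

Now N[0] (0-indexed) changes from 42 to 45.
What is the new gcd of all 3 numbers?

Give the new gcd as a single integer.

Answer: 5

Derivation:
Numbers: [42, 45, 55], gcd = 1
Change: index 0, 42 -> 45
gcd of the OTHER numbers (without index 0): gcd([45, 55]) = 5
New gcd = gcd(g_others, new_val) = gcd(5, 45) = 5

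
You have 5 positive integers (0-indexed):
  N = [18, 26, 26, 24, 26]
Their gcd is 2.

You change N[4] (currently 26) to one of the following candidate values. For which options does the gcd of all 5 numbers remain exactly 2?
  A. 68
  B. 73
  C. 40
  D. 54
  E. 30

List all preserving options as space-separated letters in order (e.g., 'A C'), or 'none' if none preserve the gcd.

Old gcd = 2; gcd of others (without N[4]) = 2
New gcd for candidate v: gcd(2, v). Preserves old gcd iff gcd(2, v) = 2.
  Option A: v=68, gcd(2,68)=2 -> preserves
  Option B: v=73, gcd(2,73)=1 -> changes
  Option C: v=40, gcd(2,40)=2 -> preserves
  Option D: v=54, gcd(2,54)=2 -> preserves
  Option E: v=30, gcd(2,30)=2 -> preserves

Answer: A C D E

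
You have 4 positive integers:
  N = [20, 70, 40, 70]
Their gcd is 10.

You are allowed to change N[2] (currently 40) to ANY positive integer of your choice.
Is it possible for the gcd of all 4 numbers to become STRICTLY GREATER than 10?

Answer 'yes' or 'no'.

Current gcd = 10
gcd of all OTHER numbers (without N[2]=40): gcd([20, 70, 70]) = 10
The new gcd after any change is gcd(10, new_value).
This can be at most 10.
Since 10 = old gcd 10, the gcd can only stay the same or decrease.

Answer: no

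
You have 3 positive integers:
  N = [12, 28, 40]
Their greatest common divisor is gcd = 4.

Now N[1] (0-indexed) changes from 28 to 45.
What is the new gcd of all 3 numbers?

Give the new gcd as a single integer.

Answer: 1

Derivation:
Numbers: [12, 28, 40], gcd = 4
Change: index 1, 28 -> 45
gcd of the OTHER numbers (without index 1): gcd([12, 40]) = 4
New gcd = gcd(g_others, new_val) = gcd(4, 45) = 1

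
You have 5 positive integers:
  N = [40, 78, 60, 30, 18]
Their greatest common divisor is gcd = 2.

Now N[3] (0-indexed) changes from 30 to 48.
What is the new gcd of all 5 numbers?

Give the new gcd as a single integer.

Answer: 2

Derivation:
Numbers: [40, 78, 60, 30, 18], gcd = 2
Change: index 3, 30 -> 48
gcd of the OTHER numbers (without index 3): gcd([40, 78, 60, 18]) = 2
New gcd = gcd(g_others, new_val) = gcd(2, 48) = 2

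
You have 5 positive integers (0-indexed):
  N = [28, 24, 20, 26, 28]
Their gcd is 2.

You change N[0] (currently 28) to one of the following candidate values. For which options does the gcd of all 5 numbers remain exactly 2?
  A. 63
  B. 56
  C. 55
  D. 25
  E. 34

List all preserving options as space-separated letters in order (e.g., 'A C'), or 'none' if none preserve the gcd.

Old gcd = 2; gcd of others (without N[0]) = 2
New gcd for candidate v: gcd(2, v). Preserves old gcd iff gcd(2, v) = 2.
  Option A: v=63, gcd(2,63)=1 -> changes
  Option B: v=56, gcd(2,56)=2 -> preserves
  Option C: v=55, gcd(2,55)=1 -> changes
  Option D: v=25, gcd(2,25)=1 -> changes
  Option E: v=34, gcd(2,34)=2 -> preserves

Answer: B E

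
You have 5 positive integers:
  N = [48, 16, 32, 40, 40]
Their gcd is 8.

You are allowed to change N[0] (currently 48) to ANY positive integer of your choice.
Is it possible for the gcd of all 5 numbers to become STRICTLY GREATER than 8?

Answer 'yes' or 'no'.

Answer: no

Derivation:
Current gcd = 8
gcd of all OTHER numbers (without N[0]=48): gcd([16, 32, 40, 40]) = 8
The new gcd after any change is gcd(8, new_value).
This can be at most 8.
Since 8 = old gcd 8, the gcd can only stay the same or decrease.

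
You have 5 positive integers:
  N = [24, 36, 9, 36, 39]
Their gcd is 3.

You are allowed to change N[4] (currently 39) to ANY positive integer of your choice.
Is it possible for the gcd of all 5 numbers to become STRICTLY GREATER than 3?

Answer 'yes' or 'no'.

Answer: no

Derivation:
Current gcd = 3
gcd of all OTHER numbers (without N[4]=39): gcd([24, 36, 9, 36]) = 3
The new gcd after any change is gcd(3, new_value).
This can be at most 3.
Since 3 = old gcd 3, the gcd can only stay the same or decrease.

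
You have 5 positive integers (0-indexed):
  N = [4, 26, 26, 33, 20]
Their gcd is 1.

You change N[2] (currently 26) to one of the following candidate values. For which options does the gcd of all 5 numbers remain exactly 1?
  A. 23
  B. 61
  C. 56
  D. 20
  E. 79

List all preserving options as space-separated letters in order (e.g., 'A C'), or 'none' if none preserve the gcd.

Answer: A B C D E

Derivation:
Old gcd = 1; gcd of others (without N[2]) = 1
New gcd for candidate v: gcd(1, v). Preserves old gcd iff gcd(1, v) = 1.
  Option A: v=23, gcd(1,23)=1 -> preserves
  Option B: v=61, gcd(1,61)=1 -> preserves
  Option C: v=56, gcd(1,56)=1 -> preserves
  Option D: v=20, gcd(1,20)=1 -> preserves
  Option E: v=79, gcd(1,79)=1 -> preserves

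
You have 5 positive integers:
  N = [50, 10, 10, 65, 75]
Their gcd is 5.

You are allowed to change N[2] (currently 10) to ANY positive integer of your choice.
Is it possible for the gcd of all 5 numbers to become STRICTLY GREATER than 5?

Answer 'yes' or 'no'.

Current gcd = 5
gcd of all OTHER numbers (without N[2]=10): gcd([50, 10, 65, 75]) = 5
The new gcd after any change is gcd(5, new_value).
This can be at most 5.
Since 5 = old gcd 5, the gcd can only stay the same or decrease.

Answer: no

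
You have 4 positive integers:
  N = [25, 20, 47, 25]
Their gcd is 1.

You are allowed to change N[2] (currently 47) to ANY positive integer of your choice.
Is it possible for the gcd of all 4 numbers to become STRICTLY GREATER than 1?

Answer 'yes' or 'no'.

Answer: yes

Derivation:
Current gcd = 1
gcd of all OTHER numbers (without N[2]=47): gcd([25, 20, 25]) = 5
The new gcd after any change is gcd(5, new_value).
This can be at most 5.
Since 5 > old gcd 1, the gcd CAN increase (e.g., set N[2] = 5).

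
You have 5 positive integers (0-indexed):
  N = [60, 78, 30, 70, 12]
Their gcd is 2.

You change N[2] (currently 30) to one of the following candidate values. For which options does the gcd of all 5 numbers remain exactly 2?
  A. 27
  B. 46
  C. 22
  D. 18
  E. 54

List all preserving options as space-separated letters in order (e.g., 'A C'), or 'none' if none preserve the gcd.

Old gcd = 2; gcd of others (without N[2]) = 2
New gcd for candidate v: gcd(2, v). Preserves old gcd iff gcd(2, v) = 2.
  Option A: v=27, gcd(2,27)=1 -> changes
  Option B: v=46, gcd(2,46)=2 -> preserves
  Option C: v=22, gcd(2,22)=2 -> preserves
  Option D: v=18, gcd(2,18)=2 -> preserves
  Option E: v=54, gcd(2,54)=2 -> preserves

Answer: B C D E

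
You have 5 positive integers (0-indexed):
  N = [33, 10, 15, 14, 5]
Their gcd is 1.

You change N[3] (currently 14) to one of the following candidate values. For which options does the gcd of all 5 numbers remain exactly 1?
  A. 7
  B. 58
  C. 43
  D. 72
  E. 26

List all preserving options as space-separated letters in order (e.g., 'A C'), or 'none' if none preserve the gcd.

Answer: A B C D E

Derivation:
Old gcd = 1; gcd of others (without N[3]) = 1
New gcd for candidate v: gcd(1, v). Preserves old gcd iff gcd(1, v) = 1.
  Option A: v=7, gcd(1,7)=1 -> preserves
  Option B: v=58, gcd(1,58)=1 -> preserves
  Option C: v=43, gcd(1,43)=1 -> preserves
  Option D: v=72, gcd(1,72)=1 -> preserves
  Option E: v=26, gcd(1,26)=1 -> preserves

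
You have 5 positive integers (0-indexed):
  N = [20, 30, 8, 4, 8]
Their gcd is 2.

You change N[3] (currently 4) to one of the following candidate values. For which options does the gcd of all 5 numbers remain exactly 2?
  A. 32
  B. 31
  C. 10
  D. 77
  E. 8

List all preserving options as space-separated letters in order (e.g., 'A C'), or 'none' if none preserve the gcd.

Old gcd = 2; gcd of others (without N[3]) = 2
New gcd for candidate v: gcd(2, v). Preserves old gcd iff gcd(2, v) = 2.
  Option A: v=32, gcd(2,32)=2 -> preserves
  Option B: v=31, gcd(2,31)=1 -> changes
  Option C: v=10, gcd(2,10)=2 -> preserves
  Option D: v=77, gcd(2,77)=1 -> changes
  Option E: v=8, gcd(2,8)=2 -> preserves

Answer: A C E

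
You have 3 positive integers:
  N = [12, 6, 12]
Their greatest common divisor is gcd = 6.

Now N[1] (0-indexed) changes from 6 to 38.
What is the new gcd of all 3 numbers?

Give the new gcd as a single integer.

Numbers: [12, 6, 12], gcd = 6
Change: index 1, 6 -> 38
gcd of the OTHER numbers (without index 1): gcd([12, 12]) = 12
New gcd = gcd(g_others, new_val) = gcd(12, 38) = 2

Answer: 2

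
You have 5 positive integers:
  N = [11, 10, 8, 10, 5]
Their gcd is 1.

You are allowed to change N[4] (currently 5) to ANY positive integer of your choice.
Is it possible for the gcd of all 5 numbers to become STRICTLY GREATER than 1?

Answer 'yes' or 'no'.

Current gcd = 1
gcd of all OTHER numbers (without N[4]=5): gcd([11, 10, 8, 10]) = 1
The new gcd after any change is gcd(1, new_value).
This can be at most 1.
Since 1 = old gcd 1, the gcd can only stay the same or decrease.

Answer: no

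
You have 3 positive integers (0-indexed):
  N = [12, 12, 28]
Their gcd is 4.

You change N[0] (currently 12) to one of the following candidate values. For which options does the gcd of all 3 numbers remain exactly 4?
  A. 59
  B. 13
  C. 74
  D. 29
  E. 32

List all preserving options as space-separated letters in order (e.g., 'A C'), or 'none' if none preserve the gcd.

Answer: E

Derivation:
Old gcd = 4; gcd of others (without N[0]) = 4
New gcd for candidate v: gcd(4, v). Preserves old gcd iff gcd(4, v) = 4.
  Option A: v=59, gcd(4,59)=1 -> changes
  Option B: v=13, gcd(4,13)=1 -> changes
  Option C: v=74, gcd(4,74)=2 -> changes
  Option D: v=29, gcd(4,29)=1 -> changes
  Option E: v=32, gcd(4,32)=4 -> preserves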